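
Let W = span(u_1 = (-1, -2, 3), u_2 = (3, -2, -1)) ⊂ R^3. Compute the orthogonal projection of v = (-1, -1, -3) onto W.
proj_W(v) = (2/3, 2/3, -4/3)

Set up U = [u_1 | ... | u_2] ∈ R^(3×2). The projector onto W = col(U) is P = U (U^T U)^(-1) U^T.
Compute U^T U =
  [14, -2]
  [-2, 14],
and U^T v = (-6, 2).
Solve U^T U · c = U^T v for the coefficients: c = (-5/12, 1/12). The projection is proj_W(v) = U c.
Check: (v - proj_W(v)) · u_1 = 0  (should be 0).
Check: (v - proj_W(v)) · u_2 = 0  (should be 0).
Result: proj_W(v) = (2/3, 2/3, -4/3).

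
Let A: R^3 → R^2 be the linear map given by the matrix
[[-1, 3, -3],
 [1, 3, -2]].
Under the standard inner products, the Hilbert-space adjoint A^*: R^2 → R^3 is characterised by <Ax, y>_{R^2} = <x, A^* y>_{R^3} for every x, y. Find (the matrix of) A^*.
A^* = A^T =
[[-1, 1],
 [3, 3],
 [-3, -2]]

For real matrices with standard dot products, the defining identity <Ax, y> = <x, A^* y> gives (Ax)^T y = x^T (A^*) y, i.e. x^T A^T y = x^T (A^*) y. Since this holds for all x, y, we must have A^* = A^T. Therefore
A^* =
[[-1, 1],
 [3, 3],
 [-3, -2]].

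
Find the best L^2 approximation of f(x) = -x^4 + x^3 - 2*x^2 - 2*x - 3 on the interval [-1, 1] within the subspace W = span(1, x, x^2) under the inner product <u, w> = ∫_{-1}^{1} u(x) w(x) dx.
g(x) = -20*x^2/7 - 7*x/5 - 102/35

The best approximation g ∈ W is the orthogonal projection of f onto W. Writing g = a_0 + a_1 x + a_2 x^2, the coefficients solve the normal equations G · a = b where
  G_{ij} = <φ_i, φ_j> and b_i = <f, φ_i>, with φ_0 = 1, φ_1 = x, φ_2 = x^2.
G =
  [2, 0, 2/3]
  [0, 2/3, 0]
  [2/3, 0, 2/5],
b = (-116/15, -14/15, -108/35).
Solving gives a_0 = -102/35, a_1 = -7/5, a_2 = -20/7, so
  g(x) = -20*x^2/7 - 7*x/5 - 102/35.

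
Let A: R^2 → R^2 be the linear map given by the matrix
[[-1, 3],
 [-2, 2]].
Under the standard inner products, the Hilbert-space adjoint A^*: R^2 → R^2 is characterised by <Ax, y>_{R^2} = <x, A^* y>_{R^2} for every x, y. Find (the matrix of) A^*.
A^* = A^T =
[[-1, -2],
 [3, 2]]

For real matrices with standard dot products, the defining identity <Ax, y> = <x, A^* y> gives (Ax)^T y = x^T (A^*) y, i.e. x^T A^T y = x^T (A^*) y. Since this holds for all x, y, we must have A^* = A^T. Therefore
A^* =
[[-1, -2],
 [3, 2]].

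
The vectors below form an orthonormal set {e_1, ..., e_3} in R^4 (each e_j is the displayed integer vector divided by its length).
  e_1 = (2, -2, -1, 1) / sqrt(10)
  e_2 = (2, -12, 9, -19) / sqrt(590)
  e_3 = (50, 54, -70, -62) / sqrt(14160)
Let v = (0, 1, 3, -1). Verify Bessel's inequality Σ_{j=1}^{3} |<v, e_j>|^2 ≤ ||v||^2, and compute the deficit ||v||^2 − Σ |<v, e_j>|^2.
Σ |<v, e_j>|^2 = 371/60; ||v||^2 = 11; deficit = 289/60

Write each e_j = u_j / sqrt(<u_j, u_j>) where u_j is the displayed integer vector. Then <v, e_j> = <v, u_j> / sqrt(<u_j, u_j>), so |<v, e_j>|^2 = <v, u_j>^2 / <u_j, u_j>.
Coefficients: <v, e_1> = -6/sqrt(10), <v, e_2> = 34/sqrt(590), <v, e_3> = -94/sqrt(14160).
Square and sum: Σ |<v, e_j>|^2 = 371/60.
Compute ||v||^2 = v·v = 11.
Deficit = 11 − 371/60 = 289/60 ≥ 0, confirming Bessel's inequality. (The deficit equals ||v − Σ <v,e_j> e_j||^2, the squared distance from v to span{e_j}.)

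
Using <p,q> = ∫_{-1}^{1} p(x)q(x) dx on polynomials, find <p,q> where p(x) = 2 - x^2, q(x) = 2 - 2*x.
<p,q> = 20/3

Expand the product: p(x)·q(x) = 2*x^3 - 2*x^2 - 4*x + 4.
∫_{-1}^{1} of each monomial x^k gives [2/(k+1) if k even, 0 if k odd]. Integrating term-by-term (or equivalently evaluating the antiderivative F(x) = x^4/2 - 2*x^3/3 - 2*x^2 + 4*x at the endpoints):
  F(1) − F(−1) = 11/6 − (-29/6) = 20/3.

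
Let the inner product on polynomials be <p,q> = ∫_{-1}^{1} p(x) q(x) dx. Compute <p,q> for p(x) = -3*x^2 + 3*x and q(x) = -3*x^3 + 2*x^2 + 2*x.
<p,q> = -2

Expand the product: p(x)·q(x) = 9*x^5 - 15*x^4 + 6*x^2.
∫_{-1}^{1} of each monomial x^k gives [2/(k+1) if k even, 0 if k odd]. Integrating term-by-term (or equivalently evaluating the antiderivative F(x) = 3*x^6/2 - 3*x^5 + 2*x^3 at the endpoints):
  F(1) − F(−1) = 1/2 − (5/2) = -2.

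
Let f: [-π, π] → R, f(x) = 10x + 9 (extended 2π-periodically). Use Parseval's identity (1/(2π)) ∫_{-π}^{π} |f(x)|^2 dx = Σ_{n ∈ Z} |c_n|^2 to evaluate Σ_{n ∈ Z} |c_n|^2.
Σ |c_n|^2 = 100π^2/3 + 81

Expand and integrate term by term over [-π, π]:
  ∫ (10x)^2 dx = 100·(2π^3/3); ∫ 2·10·(9)·x dx = 0 (odd integrand); ∫ 9^2 dx = 81·2π.
So (1/(2π)) ∫_{-π}^{π} (10x + 9)^2 dx = 100π^2/3 + 81 = 100π^2/3 + 81.
Parseval ⇒ Σ |c_n|^2 = 100π^2/3 + 81.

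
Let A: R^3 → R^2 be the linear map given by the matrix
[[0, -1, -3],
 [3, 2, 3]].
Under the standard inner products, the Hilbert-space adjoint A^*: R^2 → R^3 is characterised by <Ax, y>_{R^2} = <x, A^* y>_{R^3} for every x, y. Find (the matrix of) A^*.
A^* = A^T =
[[0, 3],
 [-1, 2],
 [-3, 3]]

For real matrices with standard dot products, the defining identity <Ax, y> = <x, A^* y> gives (Ax)^T y = x^T (A^*) y, i.e. x^T A^T y = x^T (A^*) y. Since this holds for all x, y, we must have A^* = A^T. Therefore
A^* =
[[0, 3],
 [-1, 2],
 [-3, 3]].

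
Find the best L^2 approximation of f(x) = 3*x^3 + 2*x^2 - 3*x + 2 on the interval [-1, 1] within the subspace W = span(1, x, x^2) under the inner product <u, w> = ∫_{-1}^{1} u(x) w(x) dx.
g(x) = 2*x^2 - 6*x/5 + 2

The best approximation g ∈ W is the orthogonal projection of f onto W. Writing g = a_0 + a_1 x + a_2 x^2, the coefficients solve the normal equations G · a = b where
  G_{ij} = <φ_i, φ_j> and b_i = <f, φ_i>, with φ_0 = 1, φ_1 = x, φ_2 = x^2.
G =
  [2, 0, 2/3]
  [0, 2/3, 0]
  [2/3, 0, 2/5],
b = (16/3, -4/5, 32/15).
Solving gives a_0 = 2, a_1 = -6/5, a_2 = 2, so
  g(x) = 2*x^2 - 6*x/5 + 2.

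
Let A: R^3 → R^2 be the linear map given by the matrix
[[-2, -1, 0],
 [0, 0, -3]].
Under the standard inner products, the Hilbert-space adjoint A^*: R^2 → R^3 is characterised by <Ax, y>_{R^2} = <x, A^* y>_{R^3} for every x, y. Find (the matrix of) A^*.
A^* = A^T =
[[-2, 0],
 [-1, 0],
 [0, -3]]

For real matrices with standard dot products, the defining identity <Ax, y> = <x, A^* y> gives (Ax)^T y = x^T (A^*) y, i.e. x^T A^T y = x^T (A^*) y. Since this holds for all x, y, we must have A^* = A^T. Therefore
A^* =
[[-2, 0],
 [-1, 0],
 [0, -3]].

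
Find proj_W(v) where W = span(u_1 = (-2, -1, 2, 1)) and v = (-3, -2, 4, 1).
proj_W(v) = (-17/5, -17/10, 17/5, 17/10)

Set up U = [u_1 | ... | u_1] ∈ R^(4×1). The projector onto W = col(U) is P = U (U^T U)^(-1) U^T.
Compute U^T U =
  [10],
and U^T v = (17).
Solve U^T U · c = U^T v for the coefficients: c = (17/10). The projection is proj_W(v) = U c.
Check: (v - proj_W(v)) · u_1 = 0  (should be 0).
Result: proj_W(v) = (-17/5, -17/10, 17/5, 17/10).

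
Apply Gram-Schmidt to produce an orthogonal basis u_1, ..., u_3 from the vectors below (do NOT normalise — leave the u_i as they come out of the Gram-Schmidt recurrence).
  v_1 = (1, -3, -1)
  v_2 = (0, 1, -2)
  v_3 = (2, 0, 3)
Orthogonal basis:
  u_1 = (1, -3, -1)
  u_2 = (1/11, 8/11, -23/11)
  u_3 = (119/54, 17/27, 17/54)

Apply the Gram-Schmidt recurrence
  u_1 = v_1
  u_i = v_i − Σ_{j<i} ((v_i · u_j) / (u_j · u_j)) · u_j.

Step by step this gives:
  u_1 = (1, -3, -1)
  u_2 = (1/11, 8/11, -23/11)
  u_3 = (119/54, 17/27, 17/54)

Orthogonality check:
  u_2 · u_1 = 0 (should be 0)
  u_3 · u_1 = 0 (should be 0)
  u_3 · u_2 = 0 (should be 0)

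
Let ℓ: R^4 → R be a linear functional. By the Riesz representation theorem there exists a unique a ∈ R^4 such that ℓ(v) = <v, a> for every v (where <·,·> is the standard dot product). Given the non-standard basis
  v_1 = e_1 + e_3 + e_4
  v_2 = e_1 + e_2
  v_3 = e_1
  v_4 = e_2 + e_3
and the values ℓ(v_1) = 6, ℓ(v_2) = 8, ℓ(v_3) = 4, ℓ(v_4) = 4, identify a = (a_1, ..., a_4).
a = (4, 4, 0, 2)

Write a = (a_1, ..., a_4) in the standard basis. For each basis vector v_i, ℓ(v_i) = <v_i, a> is a linear equation in the a_j's. Collect the n equations into a matrix system V a = ℓ, where row i of V is v_i (expressed in the standard basis). Since V is invertible (lower-triangular with 1s on the diagonal, up to permutation), solve by back-substitution:
  V =
[[1, 0, 1, 1],
 [1, 1, 0, 0],
 [1, 0, 0, 0],
 [0, 1, 1, 0]]
  V a = (6, 8, 4, 4)
Solving gives a = (4, 4, 0, 2).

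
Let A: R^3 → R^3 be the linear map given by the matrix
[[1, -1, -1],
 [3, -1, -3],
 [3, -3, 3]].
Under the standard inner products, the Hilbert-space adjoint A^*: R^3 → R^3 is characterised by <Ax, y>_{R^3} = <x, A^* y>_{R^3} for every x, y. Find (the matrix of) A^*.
A^* = A^T =
[[1, 3, 3],
 [-1, -1, -3],
 [-1, -3, 3]]

For real matrices with standard dot products, the defining identity <Ax, y> = <x, A^* y> gives (Ax)^T y = x^T (A^*) y, i.e. x^T A^T y = x^T (A^*) y. Since this holds for all x, y, we must have A^* = A^T. Therefore
A^* =
[[1, 3, 3],
 [-1, -1, -3],
 [-1, -3, 3]].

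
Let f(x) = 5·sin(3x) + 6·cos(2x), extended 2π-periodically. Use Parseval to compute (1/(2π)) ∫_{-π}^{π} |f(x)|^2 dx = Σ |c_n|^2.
Σ |c_n|^2 = 61/2

Expand |f|^2 and use orthogonality of {sin(nx), cos(mx)} on [-π, π]:
  ∫_{-π}^{π} sin(nx)^2 dx = π, ∫ cos(mx)^2 dx = π, and cross terms integrate to 0.
So ∫_{-π}^{π} f(x)^2 dx = 5^2 · π + 6^2 · π = (25 + 36)π.
Divide by 2π: (25 + 36)/2 = 61/2.
By Parseval, this equals Σ |c_n|^2.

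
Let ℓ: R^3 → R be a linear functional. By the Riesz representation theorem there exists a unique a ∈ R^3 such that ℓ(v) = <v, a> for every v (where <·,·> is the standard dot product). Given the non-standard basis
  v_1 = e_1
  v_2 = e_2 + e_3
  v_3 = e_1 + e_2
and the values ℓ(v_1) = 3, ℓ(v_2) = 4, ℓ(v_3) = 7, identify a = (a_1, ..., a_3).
a = (3, 4, 0)

Write a = (a_1, ..., a_3) in the standard basis. For each basis vector v_i, ℓ(v_i) = <v_i, a> is a linear equation in the a_j's. Collect the n equations into a matrix system V a = ℓ, where row i of V is v_i (expressed in the standard basis). Since V is invertible (lower-triangular with 1s on the diagonal, up to permutation), solve by back-substitution:
  V =
[[1, 0, 0],
 [0, 1, 1],
 [1, 1, 0]]
  V a = (3, 4, 7)
Solving gives a = (3, 4, 0).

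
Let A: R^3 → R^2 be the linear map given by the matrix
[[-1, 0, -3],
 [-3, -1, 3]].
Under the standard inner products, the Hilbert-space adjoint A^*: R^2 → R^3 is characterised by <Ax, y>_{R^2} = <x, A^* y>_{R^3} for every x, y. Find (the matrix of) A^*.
A^* = A^T =
[[-1, -3],
 [0, -1],
 [-3, 3]]

For real matrices with standard dot products, the defining identity <Ax, y> = <x, A^* y> gives (Ax)^T y = x^T (A^*) y, i.e. x^T A^T y = x^T (A^*) y. Since this holds for all x, y, we must have A^* = A^T. Therefore
A^* =
[[-1, -3],
 [0, -1],
 [-3, 3]].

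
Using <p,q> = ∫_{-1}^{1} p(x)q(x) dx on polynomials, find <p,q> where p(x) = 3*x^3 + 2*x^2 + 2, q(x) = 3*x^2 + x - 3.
<p,q> = -42/5

Expand the product: p(x)·q(x) = 9*x^5 + 9*x^4 - 7*x^3 + 2*x - 6.
∫_{-1}^{1} of each monomial x^k gives [2/(k+1) if k even, 0 if k odd]. Integrating term-by-term (or equivalently evaluating the antiderivative F(x) = 3*x^6/2 + 9*x^5/5 - 7*x^4/4 + x^2 - 6*x at the endpoints):
  F(1) − F(−1) = -69/20 − (99/20) = -42/5.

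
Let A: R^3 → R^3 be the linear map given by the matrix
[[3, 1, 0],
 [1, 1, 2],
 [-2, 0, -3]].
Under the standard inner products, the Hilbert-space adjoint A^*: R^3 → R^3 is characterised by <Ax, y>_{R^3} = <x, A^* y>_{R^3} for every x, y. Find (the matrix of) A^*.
A^* = A^T =
[[3, 1, -2],
 [1, 1, 0],
 [0, 2, -3]]

For real matrices with standard dot products, the defining identity <Ax, y> = <x, A^* y> gives (Ax)^T y = x^T (A^*) y, i.e. x^T A^T y = x^T (A^*) y. Since this holds for all x, y, we must have A^* = A^T. Therefore
A^* =
[[3, 1, -2],
 [1, 1, 0],
 [0, 2, -3]].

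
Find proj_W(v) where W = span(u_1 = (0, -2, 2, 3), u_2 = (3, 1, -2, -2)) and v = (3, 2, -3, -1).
proj_W(v) = (167/54, 179/162, -173/81, -176/81)

Set up U = [u_1 | ... | u_2] ∈ R^(4×2). The projector onto W = col(U) is P = U (U^T U)^(-1) U^T.
Compute U^T U =
  [17, -12]
  [-12, 18],
and U^T v = (-13, 19).
Solve U^T U · c = U^T v for the coefficients: c = (-1/27, 167/162). The projection is proj_W(v) = U c.
Check: (v - proj_W(v)) · u_1 = 0  (should be 0).
Check: (v - proj_W(v)) · u_2 = 0  (should be 0).
Result: proj_W(v) = (167/54, 179/162, -173/81, -176/81).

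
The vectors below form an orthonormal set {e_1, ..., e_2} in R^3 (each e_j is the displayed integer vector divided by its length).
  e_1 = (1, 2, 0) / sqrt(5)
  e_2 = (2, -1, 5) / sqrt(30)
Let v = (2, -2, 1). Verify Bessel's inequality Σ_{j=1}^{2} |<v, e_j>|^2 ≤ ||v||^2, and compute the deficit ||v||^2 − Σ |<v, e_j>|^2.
Σ |<v, e_j>|^2 = 29/6; ||v||^2 = 9; deficit = 25/6

Write each e_j = u_j / sqrt(<u_j, u_j>) where u_j is the displayed integer vector. Then <v, e_j> = <v, u_j> / sqrt(<u_j, u_j>), so |<v, e_j>|^2 = <v, u_j>^2 / <u_j, u_j>.
Coefficients: <v, e_1> = -2/sqrt(5), <v, e_2> = 11/sqrt(30).
Square and sum: Σ |<v, e_j>|^2 = 29/6.
Compute ||v||^2 = v·v = 9.
Deficit = 9 − 29/6 = 25/6 ≥ 0, confirming Bessel's inequality. (The deficit equals ||v − Σ <v,e_j> e_j||^2, the squared distance from v to span{e_j}.)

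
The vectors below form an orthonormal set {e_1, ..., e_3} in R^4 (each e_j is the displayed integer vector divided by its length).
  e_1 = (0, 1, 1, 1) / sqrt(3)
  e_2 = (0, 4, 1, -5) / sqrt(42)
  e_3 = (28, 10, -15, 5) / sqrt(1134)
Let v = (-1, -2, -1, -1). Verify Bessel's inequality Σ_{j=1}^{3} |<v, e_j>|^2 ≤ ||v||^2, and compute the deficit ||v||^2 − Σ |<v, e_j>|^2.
Σ |<v, e_j>|^2 = 566/81; ||v||^2 = 7; deficit = 1/81

Write each e_j = u_j / sqrt(<u_j, u_j>) where u_j is the displayed integer vector. Then <v, e_j> = <v, u_j> / sqrt(<u_j, u_j>), so |<v, e_j>|^2 = <v, u_j>^2 / <u_j, u_j>.
Coefficients: <v, e_1> = -4/sqrt(3), <v, e_2> = -4/sqrt(42), <v, e_3> = -38/sqrt(1134).
Square and sum: Σ |<v, e_j>|^2 = 566/81.
Compute ||v||^2 = v·v = 7.
Deficit = 7 − 566/81 = 1/81 ≥ 0, confirming Bessel's inequality. (The deficit equals ||v − Σ <v,e_j> e_j||^2, the squared distance from v to span{e_j}.)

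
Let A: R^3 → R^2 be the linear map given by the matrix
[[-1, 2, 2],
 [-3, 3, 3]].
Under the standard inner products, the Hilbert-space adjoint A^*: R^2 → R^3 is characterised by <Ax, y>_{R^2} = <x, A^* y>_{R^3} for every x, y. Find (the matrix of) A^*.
A^* = A^T =
[[-1, -3],
 [2, 3],
 [2, 3]]

For real matrices with standard dot products, the defining identity <Ax, y> = <x, A^* y> gives (Ax)^T y = x^T (A^*) y, i.e. x^T A^T y = x^T (A^*) y. Since this holds for all x, y, we must have A^* = A^T. Therefore
A^* =
[[-1, -3],
 [2, 3],
 [2, 3]].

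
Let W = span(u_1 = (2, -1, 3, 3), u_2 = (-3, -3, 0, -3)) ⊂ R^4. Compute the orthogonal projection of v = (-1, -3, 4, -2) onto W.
proj_W(v) = (-76/53, -211/53, 135/53, -31/53)

Set up U = [u_1 | ... | u_2] ∈ R^(4×2). The projector onto W = col(U) is P = U (U^T U)^(-1) U^T.
Compute U^T U =
  [23, -12]
  [-12, 27],
and U^T v = (7, 18).
Solve U^T U · c = U^T v for the coefficients: c = (45/53, 166/159). The projection is proj_W(v) = U c.
Check: (v - proj_W(v)) · u_1 = 0  (should be 0).
Check: (v - proj_W(v)) · u_2 = 0  (should be 0).
Result: proj_W(v) = (-76/53, -211/53, 135/53, -31/53).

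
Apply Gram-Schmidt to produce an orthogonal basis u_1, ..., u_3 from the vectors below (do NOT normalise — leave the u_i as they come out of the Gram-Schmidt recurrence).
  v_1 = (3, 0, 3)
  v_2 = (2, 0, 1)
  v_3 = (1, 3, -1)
Orthogonal basis:
  u_1 = (3, 0, 3)
  u_2 = (1/2, 0, -1/2)
  u_3 = (0, 3, 0)

Apply the Gram-Schmidt recurrence
  u_1 = v_1
  u_i = v_i − Σ_{j<i} ((v_i · u_j) / (u_j · u_j)) · u_j.

Step by step this gives:
  u_1 = (3, 0, 3)
  u_2 = (1/2, 0, -1/2)
  u_3 = (0, 3, 0)

Orthogonality check:
  u_2 · u_1 = 0 (should be 0)
  u_3 · u_1 = 0 (should be 0)
  u_3 · u_2 = 0 (should be 0)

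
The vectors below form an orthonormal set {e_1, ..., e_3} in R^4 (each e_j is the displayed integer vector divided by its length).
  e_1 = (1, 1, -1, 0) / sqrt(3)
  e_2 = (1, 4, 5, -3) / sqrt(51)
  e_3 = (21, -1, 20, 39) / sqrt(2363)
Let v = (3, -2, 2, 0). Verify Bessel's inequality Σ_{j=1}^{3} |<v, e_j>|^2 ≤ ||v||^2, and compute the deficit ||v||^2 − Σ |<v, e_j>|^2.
Σ |<v, e_j>|^2 = 763/139; ||v||^2 = 17; deficit = 1600/139

Write each e_j = u_j / sqrt(<u_j, u_j>) where u_j is the displayed integer vector. Then <v, e_j> = <v, u_j> / sqrt(<u_j, u_j>), so |<v, e_j>|^2 = <v, u_j>^2 / <u_j, u_j>.
Coefficients: <v, e_1> = -1/sqrt(3), <v, e_2> = 5/sqrt(51), <v, e_3> = 105/sqrt(2363).
Square and sum: Σ |<v, e_j>|^2 = 763/139.
Compute ||v||^2 = v·v = 17.
Deficit = 17 − 763/139 = 1600/139 ≥ 0, confirming Bessel's inequality. (The deficit equals ||v − Σ <v,e_j> e_j||^2, the squared distance from v to span{e_j}.)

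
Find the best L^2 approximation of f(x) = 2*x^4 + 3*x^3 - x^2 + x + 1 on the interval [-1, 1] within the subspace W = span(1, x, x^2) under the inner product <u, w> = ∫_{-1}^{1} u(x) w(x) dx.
g(x) = 5*x^2/7 + 14*x/5 + 29/35

The best approximation g ∈ W is the orthogonal projection of f onto W. Writing g = a_0 + a_1 x + a_2 x^2, the coefficients solve the normal equations G · a = b where
  G_{ij} = <φ_i, φ_j> and b_i = <f, φ_i>, with φ_0 = 1, φ_1 = x, φ_2 = x^2.
G =
  [2, 0, 2/3]
  [0, 2/3, 0]
  [2/3, 0, 2/5],
b = (32/15, 28/15, 88/105).
Solving gives a_0 = 29/35, a_1 = 14/5, a_2 = 5/7, so
  g(x) = 5*x^2/7 + 14*x/5 + 29/35.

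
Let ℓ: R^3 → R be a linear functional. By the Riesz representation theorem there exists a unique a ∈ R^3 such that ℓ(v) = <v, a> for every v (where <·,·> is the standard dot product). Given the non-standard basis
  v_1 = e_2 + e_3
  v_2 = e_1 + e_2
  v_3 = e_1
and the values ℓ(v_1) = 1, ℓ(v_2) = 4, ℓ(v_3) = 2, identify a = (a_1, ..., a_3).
a = (2, 2, -1)

Write a = (a_1, ..., a_3) in the standard basis. For each basis vector v_i, ℓ(v_i) = <v_i, a> is a linear equation in the a_j's. Collect the n equations into a matrix system V a = ℓ, where row i of V is v_i (expressed in the standard basis). Since V is invertible (lower-triangular with 1s on the diagonal, up to permutation), solve by back-substitution:
  V =
[[0, 1, 1],
 [1, 1, 0],
 [1, 0, 0]]
  V a = (1, 4, 2)
Solving gives a = (2, 2, -1).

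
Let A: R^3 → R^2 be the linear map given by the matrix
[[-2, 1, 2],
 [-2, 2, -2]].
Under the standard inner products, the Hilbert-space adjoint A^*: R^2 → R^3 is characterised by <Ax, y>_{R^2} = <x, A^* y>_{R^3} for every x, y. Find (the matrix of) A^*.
A^* = A^T =
[[-2, -2],
 [1, 2],
 [2, -2]]

For real matrices with standard dot products, the defining identity <Ax, y> = <x, A^* y> gives (Ax)^T y = x^T (A^*) y, i.e. x^T A^T y = x^T (A^*) y. Since this holds for all x, y, we must have A^* = A^T. Therefore
A^* =
[[-2, -2],
 [1, 2],
 [2, -2]].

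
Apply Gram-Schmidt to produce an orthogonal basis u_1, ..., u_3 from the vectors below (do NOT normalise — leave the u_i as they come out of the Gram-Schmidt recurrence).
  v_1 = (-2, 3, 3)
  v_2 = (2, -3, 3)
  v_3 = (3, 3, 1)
Orthogonal basis:
  u_1 = (-2, 3, 3)
  u_2 = (18/11, -27/11, 39/11)
  u_3 = (45/13, 30/13, 0)

Apply the Gram-Schmidt recurrence
  u_1 = v_1
  u_i = v_i − Σ_{j<i} ((v_i · u_j) / (u_j · u_j)) · u_j.

Step by step this gives:
  u_1 = (-2, 3, 3)
  u_2 = (18/11, -27/11, 39/11)
  u_3 = (45/13, 30/13, 0)

Orthogonality check:
  u_2 · u_1 = 0 (should be 0)
  u_3 · u_1 = 0 (should be 0)
  u_3 · u_2 = 0 (should be 0)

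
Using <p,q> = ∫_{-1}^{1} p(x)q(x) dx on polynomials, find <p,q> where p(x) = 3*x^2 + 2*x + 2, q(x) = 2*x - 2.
<p,q> = -28/3

Expand the product: p(x)·q(x) = 6*x^3 - 2*x^2 - 4.
∫_{-1}^{1} of each monomial x^k gives [2/(k+1) if k even, 0 if k odd]. Integrating term-by-term (or equivalently evaluating the antiderivative F(x) = 3*x^4/2 - 2*x^3/3 - 4*x at the endpoints):
  F(1) − F(−1) = -19/6 − (37/6) = -28/3.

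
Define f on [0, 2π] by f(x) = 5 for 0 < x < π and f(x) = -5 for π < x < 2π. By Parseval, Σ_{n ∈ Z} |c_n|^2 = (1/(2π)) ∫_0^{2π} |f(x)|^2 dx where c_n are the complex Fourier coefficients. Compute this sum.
Σ |c_n|^2 = 25

Parseval equates the L^2 energy of f (normalised by 1/(2π)) with the ℓ^2 sum of its Fourier coefficients: (1/(2π)) ∫_0^{2π} |f|^2 = Σ |c_n|^2.
Compute the left side: (1/(2π)) [∫_0^π 5^2 dx + ∫_π^{2π} (-5)^2 dx] = (1/(2π)) · (25π + 25π) = (25 + 25)/2 = 25.
So Σ_{n ∈ Z} |c_n|^2 = 25.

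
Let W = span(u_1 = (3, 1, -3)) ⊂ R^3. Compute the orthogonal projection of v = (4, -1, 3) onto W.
proj_W(v) = (6/19, 2/19, -6/19)

Set up U = [u_1 | ... | u_1] ∈ R^(3×1). The projector onto W = col(U) is P = U (U^T U)^(-1) U^T.
Compute U^T U =
  [19],
and U^T v = (2).
Solve U^T U · c = U^T v for the coefficients: c = (2/19). The projection is proj_W(v) = U c.
Check: (v - proj_W(v)) · u_1 = 0  (should be 0).
Result: proj_W(v) = (6/19, 2/19, -6/19).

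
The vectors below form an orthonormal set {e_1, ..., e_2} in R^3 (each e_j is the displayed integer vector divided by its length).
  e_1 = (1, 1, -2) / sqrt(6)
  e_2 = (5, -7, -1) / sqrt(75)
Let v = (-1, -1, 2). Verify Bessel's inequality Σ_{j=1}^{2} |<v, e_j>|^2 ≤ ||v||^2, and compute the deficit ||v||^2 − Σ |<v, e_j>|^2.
Σ |<v, e_j>|^2 = 6; ||v||^2 = 6; deficit = 0

Write each e_j = u_j / sqrt(<u_j, u_j>) where u_j is the displayed integer vector. Then <v, e_j> = <v, u_j> / sqrt(<u_j, u_j>), so |<v, e_j>|^2 = <v, u_j>^2 / <u_j, u_j>.
Coefficients: <v, e_1> = -6/sqrt(6), <v, e_2> = 0/sqrt(75).
Square and sum: Σ |<v, e_j>|^2 = 6.
Compute ||v||^2 = v·v = 6.
Deficit = 6 − 6 = 0 ≥ 0, confirming Bessel's inequality. (The deficit equals ||v − Σ <v,e_j> e_j||^2, the squared distance from v to span{e_j}.)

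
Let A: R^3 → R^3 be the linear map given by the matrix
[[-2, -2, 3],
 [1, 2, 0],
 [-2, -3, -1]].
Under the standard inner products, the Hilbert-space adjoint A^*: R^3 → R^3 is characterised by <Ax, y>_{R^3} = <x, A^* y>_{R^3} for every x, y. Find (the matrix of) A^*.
A^* = A^T =
[[-2, 1, -2],
 [-2, 2, -3],
 [3, 0, -1]]

For real matrices with standard dot products, the defining identity <Ax, y> = <x, A^* y> gives (Ax)^T y = x^T (A^*) y, i.e. x^T A^T y = x^T (A^*) y. Since this holds for all x, y, we must have A^* = A^T. Therefore
A^* =
[[-2, 1, -2],
 [-2, 2, -3],
 [3, 0, -1]].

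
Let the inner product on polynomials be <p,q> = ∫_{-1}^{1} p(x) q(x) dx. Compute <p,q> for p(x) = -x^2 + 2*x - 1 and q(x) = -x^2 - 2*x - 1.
<p,q> = 16/15

Expand the product: p(x)·q(x) = x^4 - 2*x^2 + 1.
∫_{-1}^{1} of each monomial x^k gives [2/(k+1) if k even, 0 if k odd]. Integrating term-by-term (or equivalently evaluating the antiderivative F(x) = x^5/5 - 2*x^3/3 + x at the endpoints):
  F(1) − F(−1) = 8/15 − (-8/15) = 16/15.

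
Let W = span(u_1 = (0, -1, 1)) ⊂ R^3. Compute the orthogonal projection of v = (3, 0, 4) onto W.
proj_W(v) = (0, -2, 2)

Set up U = [u_1 | ... | u_1] ∈ R^(3×1). The projector onto W = col(U) is P = U (U^T U)^(-1) U^T.
Compute U^T U =
  [2],
and U^T v = (4).
Solve U^T U · c = U^T v for the coefficients: c = (2). The projection is proj_W(v) = U c.
Check: (v - proj_W(v)) · u_1 = 0  (should be 0).
Result: proj_W(v) = (0, -2, 2).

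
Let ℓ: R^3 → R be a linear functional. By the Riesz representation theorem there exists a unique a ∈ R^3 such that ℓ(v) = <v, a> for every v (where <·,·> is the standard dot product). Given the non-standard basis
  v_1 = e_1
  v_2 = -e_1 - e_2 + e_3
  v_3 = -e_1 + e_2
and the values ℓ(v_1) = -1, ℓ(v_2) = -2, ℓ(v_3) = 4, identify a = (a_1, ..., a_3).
a = (-1, 3, 0)

Write a = (a_1, ..., a_3) in the standard basis. For each basis vector v_i, ℓ(v_i) = <v_i, a> is a linear equation in the a_j's. Collect the n equations into a matrix system V a = ℓ, where row i of V is v_i (expressed in the standard basis). Since V is invertible (lower-triangular with 1s on the diagonal, up to permutation), solve by back-substitution:
  V =
[[1, 0, 0],
 [-1, -1, 1],
 [-1, 1, 0]]
  V a = (-1, -2, 4)
Solving gives a = (-1, 3, 0).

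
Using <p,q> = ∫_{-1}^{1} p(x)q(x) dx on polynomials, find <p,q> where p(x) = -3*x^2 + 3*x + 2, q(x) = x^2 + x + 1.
<p,q> = 62/15

Expand the product: p(x)·q(x) = -3*x^4 + 2*x^2 + 5*x + 2.
∫_{-1}^{1} of each monomial x^k gives [2/(k+1) if k even, 0 if k odd]. Integrating term-by-term (or equivalently evaluating the antiderivative F(x) = -3*x^5/5 + 2*x^3/3 + 5*x^2/2 + 2*x at the endpoints):
  F(1) − F(−1) = 137/30 − (13/30) = 62/15.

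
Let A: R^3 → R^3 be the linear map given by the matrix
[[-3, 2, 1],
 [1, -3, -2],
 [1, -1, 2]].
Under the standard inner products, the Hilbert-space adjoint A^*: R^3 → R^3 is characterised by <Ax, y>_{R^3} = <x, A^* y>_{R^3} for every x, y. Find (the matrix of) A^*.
A^* = A^T =
[[-3, 1, 1],
 [2, -3, -1],
 [1, -2, 2]]

For real matrices with standard dot products, the defining identity <Ax, y> = <x, A^* y> gives (Ax)^T y = x^T (A^*) y, i.e. x^T A^T y = x^T (A^*) y. Since this holds for all x, y, we must have A^* = A^T. Therefore
A^* =
[[-3, 1, 1],
 [2, -3, -1],
 [1, -2, 2]].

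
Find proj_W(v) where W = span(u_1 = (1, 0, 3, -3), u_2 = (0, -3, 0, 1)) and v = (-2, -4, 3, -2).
proj_W(v) = (160/181, -687/181, 480/181, -251/181)

Set up U = [u_1 | ... | u_2] ∈ R^(4×2). The projector onto W = col(U) is P = U (U^T U)^(-1) U^T.
Compute U^T U =
  [19, -3]
  [-3, 10],
and U^T v = (13, 10).
Solve U^T U · c = U^T v for the coefficients: c = (160/181, 229/181). The projection is proj_W(v) = U c.
Check: (v - proj_W(v)) · u_1 = 0  (should be 0).
Check: (v - proj_W(v)) · u_2 = 0  (should be 0).
Result: proj_W(v) = (160/181, -687/181, 480/181, -251/181).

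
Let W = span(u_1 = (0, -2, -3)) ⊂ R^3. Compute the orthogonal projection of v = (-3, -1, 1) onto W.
proj_W(v) = (0, 2/13, 3/13)

Set up U = [u_1 | ... | u_1] ∈ R^(3×1). The projector onto W = col(U) is P = U (U^T U)^(-1) U^T.
Compute U^T U =
  [13],
and U^T v = (-1).
Solve U^T U · c = U^T v for the coefficients: c = (-1/13). The projection is proj_W(v) = U c.
Check: (v - proj_W(v)) · u_1 = 0  (should be 0).
Result: proj_W(v) = (0, 2/13, 3/13).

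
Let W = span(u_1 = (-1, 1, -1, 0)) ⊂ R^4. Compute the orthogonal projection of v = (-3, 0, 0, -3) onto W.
proj_W(v) = (-1, 1, -1, 0)

Set up U = [u_1 | ... | u_1] ∈ R^(4×1). The projector onto W = col(U) is P = U (U^T U)^(-1) U^T.
Compute U^T U =
  [3],
and U^T v = (3).
Solve U^T U · c = U^T v for the coefficients: c = (1). The projection is proj_W(v) = U c.
Check: (v - proj_W(v)) · u_1 = 0  (should be 0).
Result: proj_W(v) = (-1, 1, -1, 0).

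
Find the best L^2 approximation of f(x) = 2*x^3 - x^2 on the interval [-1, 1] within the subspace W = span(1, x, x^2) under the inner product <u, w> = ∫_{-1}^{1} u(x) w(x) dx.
g(x) = -x^2 + 6*x/5

The best approximation g ∈ W is the orthogonal projection of f onto W. Writing g = a_0 + a_1 x + a_2 x^2, the coefficients solve the normal equations G · a = b where
  G_{ij} = <φ_i, φ_j> and b_i = <f, φ_i>, with φ_0 = 1, φ_1 = x, φ_2 = x^2.
G =
  [2, 0, 2/3]
  [0, 2/3, 0]
  [2/3, 0, 2/5],
b = (-2/3, 4/5, -2/5).
Solving gives a_0 = 0, a_1 = 6/5, a_2 = -1, so
  g(x) = -x^2 + 6*x/5.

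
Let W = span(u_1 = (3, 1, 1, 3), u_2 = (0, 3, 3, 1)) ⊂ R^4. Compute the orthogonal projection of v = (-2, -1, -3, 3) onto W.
proj_W(v) = (186/299, -451/299, -451/299, 15/299)

Set up U = [u_1 | ... | u_2] ∈ R^(4×2). The projector onto W = col(U) is P = U (U^T U)^(-1) U^T.
Compute U^T U =
  [20, 9]
  [9, 19],
and U^T v = (-1, -9).
Solve U^T U · c = U^T v for the coefficients: c = (62/299, -171/299). The projection is proj_W(v) = U c.
Check: (v - proj_W(v)) · u_1 = 0  (should be 0).
Check: (v - proj_W(v)) · u_2 = 0  (should be 0).
Result: proj_W(v) = (186/299, -451/299, -451/299, 15/299).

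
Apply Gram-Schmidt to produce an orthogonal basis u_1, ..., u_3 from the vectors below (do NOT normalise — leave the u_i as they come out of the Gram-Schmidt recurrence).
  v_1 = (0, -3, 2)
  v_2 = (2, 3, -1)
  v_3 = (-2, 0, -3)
Orthogonal basis:
  u_1 = (0, -3, 2)
  u_2 = (2, 6/13, 9/13)
  u_3 = (36/61, -48/61, -72/61)

Apply the Gram-Schmidt recurrence
  u_1 = v_1
  u_i = v_i − Σ_{j<i} ((v_i · u_j) / (u_j · u_j)) · u_j.

Step by step this gives:
  u_1 = (0, -3, 2)
  u_2 = (2, 6/13, 9/13)
  u_3 = (36/61, -48/61, -72/61)

Orthogonality check:
  u_2 · u_1 = 0 (should be 0)
  u_3 · u_1 = 0 (should be 0)
  u_3 · u_2 = 0 (should be 0)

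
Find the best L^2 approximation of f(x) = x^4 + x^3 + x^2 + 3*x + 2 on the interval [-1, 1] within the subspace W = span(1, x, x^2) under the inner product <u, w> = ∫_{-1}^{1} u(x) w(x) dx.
g(x) = 13*x^2/7 + 18*x/5 + 67/35

The best approximation g ∈ W is the orthogonal projection of f onto W. Writing g = a_0 + a_1 x + a_2 x^2, the coefficients solve the normal equations G · a = b where
  G_{ij} = <φ_i, φ_j> and b_i = <f, φ_i>, with φ_0 = 1, φ_1 = x, φ_2 = x^2.
G =
  [2, 0, 2/3]
  [0, 2/3, 0]
  [2/3, 0, 2/5],
b = (76/15, 12/5, 212/105).
Solving gives a_0 = 67/35, a_1 = 18/5, a_2 = 13/7, so
  g(x) = 13*x^2/7 + 18*x/5 + 67/35.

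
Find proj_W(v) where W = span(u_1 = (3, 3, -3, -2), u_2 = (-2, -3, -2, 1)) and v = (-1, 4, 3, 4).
proj_W(v) = (4/19, 24/19, 4, 4/19)

Set up U = [u_1 | ... | u_2] ∈ R^(4×2). The projector onto W = col(U) is P = U (U^T U)^(-1) U^T.
Compute U^T U =
  [31, -11]
  [-11, 18],
and U^T v = (-8, -12).
Solve U^T U · c = U^T v for the coefficients: c = (-12/19, -20/19). The projection is proj_W(v) = U c.
Check: (v - proj_W(v)) · u_1 = 0  (should be 0).
Check: (v - proj_W(v)) · u_2 = 0  (should be 0).
Result: proj_W(v) = (4/19, 24/19, 4, 4/19).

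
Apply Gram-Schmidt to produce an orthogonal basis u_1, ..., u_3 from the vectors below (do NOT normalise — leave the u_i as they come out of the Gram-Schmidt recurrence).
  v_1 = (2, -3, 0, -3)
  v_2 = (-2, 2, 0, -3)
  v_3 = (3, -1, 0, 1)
Orthogonal basis:
  u_1 = (2, -3, 0, -3)
  u_2 = (-21/11, 41/22, 0, -69/22)
  u_3 = (465/373, 372/373, 0, -62/373)

Apply the Gram-Schmidt recurrence
  u_1 = v_1
  u_i = v_i − Σ_{j<i} ((v_i · u_j) / (u_j · u_j)) · u_j.

Step by step this gives:
  u_1 = (2, -3, 0, -3)
  u_2 = (-21/11, 41/22, 0, -69/22)
  u_3 = (465/373, 372/373, 0, -62/373)

Orthogonality check:
  u_2 · u_1 = 0 (should be 0)
  u_3 · u_1 = 0 (should be 0)
  u_3 · u_2 = 0 (should be 0)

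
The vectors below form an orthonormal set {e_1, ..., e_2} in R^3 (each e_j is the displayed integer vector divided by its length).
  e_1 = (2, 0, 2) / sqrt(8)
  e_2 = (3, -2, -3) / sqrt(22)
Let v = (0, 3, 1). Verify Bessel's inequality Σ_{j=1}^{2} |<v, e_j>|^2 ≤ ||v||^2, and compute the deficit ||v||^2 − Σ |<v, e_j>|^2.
Σ |<v, e_j>|^2 = 46/11; ||v||^2 = 10; deficit = 64/11

Write each e_j = u_j / sqrt(<u_j, u_j>) where u_j is the displayed integer vector. Then <v, e_j> = <v, u_j> / sqrt(<u_j, u_j>), so |<v, e_j>|^2 = <v, u_j>^2 / <u_j, u_j>.
Coefficients: <v, e_1> = 2/sqrt(8), <v, e_2> = -9/sqrt(22).
Square and sum: Σ |<v, e_j>|^2 = 46/11.
Compute ||v||^2 = v·v = 10.
Deficit = 10 − 46/11 = 64/11 ≥ 0, confirming Bessel's inequality. (The deficit equals ||v − Σ <v,e_j> e_j||^2, the squared distance from v to span{e_j}.)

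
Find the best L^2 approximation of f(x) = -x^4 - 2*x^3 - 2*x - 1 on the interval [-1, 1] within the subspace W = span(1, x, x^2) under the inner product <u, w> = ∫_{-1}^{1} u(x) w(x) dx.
g(x) = -6*x^2/7 - 16*x/5 - 32/35

The best approximation g ∈ W is the orthogonal projection of f onto W. Writing g = a_0 + a_1 x + a_2 x^2, the coefficients solve the normal equations G · a = b where
  G_{ij} = <φ_i, φ_j> and b_i = <f, φ_i>, with φ_0 = 1, φ_1 = x, φ_2 = x^2.
G =
  [2, 0, 2/3]
  [0, 2/3, 0]
  [2/3, 0, 2/5],
b = (-12/5, -32/15, -20/21).
Solving gives a_0 = -32/35, a_1 = -16/5, a_2 = -6/7, so
  g(x) = -6*x^2/7 - 16*x/5 - 32/35.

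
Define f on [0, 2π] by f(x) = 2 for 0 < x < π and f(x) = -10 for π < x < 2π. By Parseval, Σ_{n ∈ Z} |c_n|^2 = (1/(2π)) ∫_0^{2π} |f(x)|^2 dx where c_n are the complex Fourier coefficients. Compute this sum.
Σ |c_n|^2 = 52

Parseval equates the L^2 energy of f (normalised by 1/(2π)) with the ℓ^2 sum of its Fourier coefficients: (1/(2π)) ∫_0^{2π} |f|^2 = Σ |c_n|^2.
Compute the left side: (1/(2π)) [∫_0^π 2^2 dx + ∫_π^{2π} (-10)^2 dx] = (1/(2π)) · (4π + 100π) = (4 + 100)/2 = 52.
So Σ_{n ∈ Z} |c_n|^2 = 52.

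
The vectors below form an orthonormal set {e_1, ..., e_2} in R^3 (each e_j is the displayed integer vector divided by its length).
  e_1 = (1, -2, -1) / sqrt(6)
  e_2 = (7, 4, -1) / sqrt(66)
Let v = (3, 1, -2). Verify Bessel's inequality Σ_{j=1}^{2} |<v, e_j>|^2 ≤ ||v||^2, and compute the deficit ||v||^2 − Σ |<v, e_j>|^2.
Σ |<v, e_j>|^2 = 138/11; ||v||^2 = 14; deficit = 16/11

Write each e_j = u_j / sqrt(<u_j, u_j>) where u_j is the displayed integer vector. Then <v, e_j> = <v, u_j> / sqrt(<u_j, u_j>), so |<v, e_j>|^2 = <v, u_j>^2 / <u_j, u_j>.
Coefficients: <v, e_1> = 3/sqrt(6), <v, e_2> = 27/sqrt(66).
Square and sum: Σ |<v, e_j>|^2 = 138/11.
Compute ||v||^2 = v·v = 14.
Deficit = 14 − 138/11 = 16/11 ≥ 0, confirming Bessel's inequality. (The deficit equals ||v − Σ <v,e_j> e_j||^2, the squared distance from v to span{e_j}.)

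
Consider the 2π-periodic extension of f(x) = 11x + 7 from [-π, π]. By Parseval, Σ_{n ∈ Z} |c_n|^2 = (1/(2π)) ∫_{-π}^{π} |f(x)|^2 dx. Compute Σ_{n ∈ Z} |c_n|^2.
Σ |c_n|^2 = 121π^2/3 + 49

Expand and integrate term by term over [-π, π]:
  ∫ (11x)^2 dx = 121·(2π^3/3); ∫ 2·11·(7)·x dx = 0 (odd integrand); ∫ 7^2 dx = 49·2π.
So (1/(2π)) ∫_{-π}^{π} (11x + 7)^2 dx = 121π^2/3 + 49 = 121π^2/3 + 49.
Parseval ⇒ Σ |c_n|^2 = 121π^2/3 + 49.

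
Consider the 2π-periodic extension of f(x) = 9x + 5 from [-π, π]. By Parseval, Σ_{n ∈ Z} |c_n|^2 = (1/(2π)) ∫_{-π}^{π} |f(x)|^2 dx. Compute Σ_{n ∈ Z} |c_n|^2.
Σ |c_n|^2 = 27π^2 + 25

Expand and integrate term by term over [-π, π]:
  ∫ (9x)^2 dx = 81·(2π^3/3); ∫ 2·9·(5)·x dx = 0 (odd integrand); ∫ 5^2 dx = 25·2π.
So (1/(2π)) ∫_{-π}^{π} (9x + 5)^2 dx = 81π^2/3 + 25 = 27π^2 + 25.
Parseval ⇒ Σ |c_n|^2 = 27π^2 + 25.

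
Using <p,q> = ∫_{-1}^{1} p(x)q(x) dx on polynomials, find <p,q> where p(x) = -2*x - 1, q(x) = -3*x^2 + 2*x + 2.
<p,q> = -14/3

Expand the product: p(x)·q(x) = 6*x^3 - x^2 - 6*x - 2.
∫_{-1}^{1} of each monomial x^k gives [2/(k+1) if k even, 0 if k odd]. Integrating term-by-term (or equivalently evaluating the antiderivative F(x) = 3*x^4/2 - x^3/3 - 3*x^2 - 2*x at the endpoints):
  F(1) − F(−1) = -23/6 − (5/6) = -14/3.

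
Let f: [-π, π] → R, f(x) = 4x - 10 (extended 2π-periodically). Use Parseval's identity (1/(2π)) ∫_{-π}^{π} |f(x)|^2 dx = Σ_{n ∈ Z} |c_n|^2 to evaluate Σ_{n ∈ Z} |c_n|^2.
Σ |c_n|^2 = 16π^2/3 + 100

Expand and integrate term by term over [-π, π]:
  ∫ (4x)^2 dx = 16·(2π^3/3); ∫ 2·4·(-10)·x dx = 0 (odd integrand); ∫ (-10)^2 dx = 100·2π.
So (1/(2π)) ∫_{-π}^{π} (4x - 10)^2 dx = 16π^2/3 + 100 = 16π^2/3 + 100.
Parseval ⇒ Σ |c_n|^2 = 16π^2/3 + 100.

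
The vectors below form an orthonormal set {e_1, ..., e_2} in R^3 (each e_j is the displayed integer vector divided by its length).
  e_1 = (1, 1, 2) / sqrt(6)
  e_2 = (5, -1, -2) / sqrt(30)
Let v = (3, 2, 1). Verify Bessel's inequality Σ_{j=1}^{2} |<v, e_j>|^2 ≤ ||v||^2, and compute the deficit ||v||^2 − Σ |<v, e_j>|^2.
Σ |<v, e_j>|^2 = 61/5; ||v||^2 = 14; deficit = 9/5

Write each e_j = u_j / sqrt(<u_j, u_j>) where u_j is the displayed integer vector. Then <v, e_j> = <v, u_j> / sqrt(<u_j, u_j>), so |<v, e_j>|^2 = <v, u_j>^2 / <u_j, u_j>.
Coefficients: <v, e_1> = 7/sqrt(6), <v, e_2> = 11/sqrt(30).
Square and sum: Σ |<v, e_j>|^2 = 61/5.
Compute ||v||^2 = v·v = 14.
Deficit = 14 − 61/5 = 9/5 ≥ 0, confirming Bessel's inequality. (The deficit equals ||v − Σ <v,e_j> e_j||^2, the squared distance from v to span{e_j}.)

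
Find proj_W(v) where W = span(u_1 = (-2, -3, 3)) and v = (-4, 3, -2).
proj_W(v) = (7/11, 21/22, -21/22)

Set up U = [u_1 | ... | u_1] ∈ R^(3×1). The projector onto W = col(U) is P = U (U^T U)^(-1) U^T.
Compute U^T U =
  [22],
and U^T v = (-7).
Solve U^T U · c = U^T v for the coefficients: c = (-7/22). The projection is proj_W(v) = U c.
Check: (v - proj_W(v)) · u_1 = 0  (should be 0).
Result: proj_W(v) = (7/11, 21/22, -21/22).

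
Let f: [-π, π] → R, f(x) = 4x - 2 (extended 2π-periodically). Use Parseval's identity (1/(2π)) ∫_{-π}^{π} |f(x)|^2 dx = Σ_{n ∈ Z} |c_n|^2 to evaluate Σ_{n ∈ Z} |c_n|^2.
Σ |c_n|^2 = 16π^2/3 + 4

Expand and integrate term by term over [-π, π]:
  ∫ (4x)^2 dx = 16·(2π^3/3); ∫ 2·4·(-2)·x dx = 0 (odd integrand); ∫ (-2)^2 dx = 4·2π.
So (1/(2π)) ∫_{-π}^{π} (4x - 2)^2 dx = 16π^2/3 + 4 = 16π^2/3 + 4.
Parseval ⇒ Σ |c_n|^2 = 16π^2/3 + 4.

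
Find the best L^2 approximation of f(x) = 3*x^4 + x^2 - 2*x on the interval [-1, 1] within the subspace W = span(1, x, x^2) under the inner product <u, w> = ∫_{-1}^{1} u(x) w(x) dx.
g(x) = 25*x^2/7 - 2*x - 9/35

The best approximation g ∈ W is the orthogonal projection of f onto W. Writing g = a_0 + a_1 x + a_2 x^2, the coefficients solve the normal equations G · a = b where
  G_{ij} = <φ_i, φ_j> and b_i = <f, φ_i>, with φ_0 = 1, φ_1 = x, φ_2 = x^2.
G =
  [2, 0, 2/3]
  [0, 2/3, 0]
  [2/3, 0, 2/5],
b = (28/15, -4/3, 44/35).
Solving gives a_0 = -9/35, a_1 = -2, a_2 = 25/7, so
  g(x) = 25*x^2/7 - 2*x - 9/35.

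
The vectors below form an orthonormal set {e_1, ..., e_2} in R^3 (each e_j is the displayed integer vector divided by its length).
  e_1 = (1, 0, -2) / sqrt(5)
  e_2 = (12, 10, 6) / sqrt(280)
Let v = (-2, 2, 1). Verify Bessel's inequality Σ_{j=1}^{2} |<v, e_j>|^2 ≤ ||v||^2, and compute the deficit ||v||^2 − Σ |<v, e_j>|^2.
Σ |<v, e_j>|^2 = 45/14; ||v||^2 = 9; deficit = 81/14

Write each e_j = u_j / sqrt(<u_j, u_j>) where u_j is the displayed integer vector. Then <v, e_j> = <v, u_j> / sqrt(<u_j, u_j>), so |<v, e_j>|^2 = <v, u_j>^2 / <u_j, u_j>.
Coefficients: <v, e_1> = -4/sqrt(5), <v, e_2> = 2/sqrt(280).
Square and sum: Σ |<v, e_j>|^2 = 45/14.
Compute ||v||^2 = v·v = 9.
Deficit = 9 − 45/14 = 81/14 ≥ 0, confirming Bessel's inequality. (The deficit equals ||v − Σ <v,e_j> e_j||^2, the squared distance from v to span{e_j}.)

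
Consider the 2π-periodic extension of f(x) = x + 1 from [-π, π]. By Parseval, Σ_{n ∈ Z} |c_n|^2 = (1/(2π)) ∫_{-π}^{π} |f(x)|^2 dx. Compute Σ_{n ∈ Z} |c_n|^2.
Σ |c_n|^2 = π^2/3 + 1

Expand and integrate term by term over [-π, π]:
  ∫ (x)^2 dx = 1·(2π^3/3); ∫ 2·1·(1)·x dx = 0 (odd integrand); ∫ 1^2 dx = 1·2π.
So (1/(2π)) ∫_{-π}^{π} (x + 1)^2 dx = 1π^2/3 + 1 = π^2/3 + 1.
Parseval ⇒ Σ |c_n|^2 = π^2/3 + 1.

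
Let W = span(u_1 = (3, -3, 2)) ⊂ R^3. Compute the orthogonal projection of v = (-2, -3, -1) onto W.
proj_W(v) = (3/22, -3/22, 1/11)

Set up U = [u_1 | ... | u_1] ∈ R^(3×1). The projector onto W = col(U) is P = U (U^T U)^(-1) U^T.
Compute U^T U =
  [22],
and U^T v = (1).
Solve U^T U · c = U^T v for the coefficients: c = (1/22). The projection is proj_W(v) = U c.
Check: (v - proj_W(v)) · u_1 = 0  (should be 0).
Result: proj_W(v) = (3/22, -3/22, 1/11).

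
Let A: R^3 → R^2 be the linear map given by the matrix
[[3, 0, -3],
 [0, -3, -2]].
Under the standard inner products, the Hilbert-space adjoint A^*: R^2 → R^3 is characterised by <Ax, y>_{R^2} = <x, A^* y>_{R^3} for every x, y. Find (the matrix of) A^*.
A^* = A^T =
[[3, 0],
 [0, -3],
 [-3, -2]]

For real matrices with standard dot products, the defining identity <Ax, y> = <x, A^* y> gives (Ax)^T y = x^T (A^*) y, i.e. x^T A^T y = x^T (A^*) y. Since this holds for all x, y, we must have A^* = A^T. Therefore
A^* =
[[3, 0],
 [0, -3],
 [-3, -2]].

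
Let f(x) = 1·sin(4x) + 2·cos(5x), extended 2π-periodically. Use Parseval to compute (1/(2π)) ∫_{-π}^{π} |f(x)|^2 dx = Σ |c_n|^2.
Σ |c_n|^2 = 5/2

Expand |f|^2 and use orthogonality of {sin(nx), cos(mx)} on [-π, π]:
  ∫_{-π}^{π} sin(nx)^2 dx = π, ∫ cos(mx)^2 dx = π, and cross terms integrate to 0.
So ∫_{-π}^{π} f(x)^2 dx = 1^2 · π + 2^2 · π = (1 + 4)π.
Divide by 2π: (1 + 4)/2 = 5/2.
By Parseval, this equals Σ |c_n|^2.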